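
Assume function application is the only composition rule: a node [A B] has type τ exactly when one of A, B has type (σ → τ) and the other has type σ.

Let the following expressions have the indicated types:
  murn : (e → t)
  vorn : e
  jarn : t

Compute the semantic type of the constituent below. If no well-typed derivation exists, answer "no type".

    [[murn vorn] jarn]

[murn vorn]: functor murn : (e → t), argument vorn : e; result t.
[[murn vorn] jarn]: t with t — neither is a function whose domain matches the other; composition fails here.

no type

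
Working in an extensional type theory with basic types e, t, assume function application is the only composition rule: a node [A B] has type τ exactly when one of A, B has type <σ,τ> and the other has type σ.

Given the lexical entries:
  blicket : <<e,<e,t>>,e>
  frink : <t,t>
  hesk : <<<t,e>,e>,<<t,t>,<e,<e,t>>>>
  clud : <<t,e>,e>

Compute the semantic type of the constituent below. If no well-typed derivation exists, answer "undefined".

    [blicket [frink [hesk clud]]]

e

[hesk clud]: hesk is <<<t,e>,e>,<<t,t>,<e,<e,t>>>>, clud is <<t,e>,e>; result <<t,t>,<e,<e,t>>>.
[frink [hesk clud]]: [hesk clud] is <<t,t>,<e,<e,t>>>, frink is <t,t>; result <e,<e,t>>.
[blicket [frink [hesk clud]]]: blicket is <<e,<e,t>>,e>, [frink [hesk clud]] is <e,<e,t>>; result e.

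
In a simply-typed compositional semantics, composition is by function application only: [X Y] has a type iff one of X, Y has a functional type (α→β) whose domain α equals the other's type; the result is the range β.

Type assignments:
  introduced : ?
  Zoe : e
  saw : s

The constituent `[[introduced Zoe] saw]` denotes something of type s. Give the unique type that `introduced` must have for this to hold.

For [[introduced Zoe] saw] to have type s with saw of type s, [introduced Zoe] must be the function: [introduced Zoe] : (s→s).
For [introduced Zoe] to have type (s→s) with Zoe of type e, introduced must be the function: introduced : (e→(s→s)).

(e→(s→s))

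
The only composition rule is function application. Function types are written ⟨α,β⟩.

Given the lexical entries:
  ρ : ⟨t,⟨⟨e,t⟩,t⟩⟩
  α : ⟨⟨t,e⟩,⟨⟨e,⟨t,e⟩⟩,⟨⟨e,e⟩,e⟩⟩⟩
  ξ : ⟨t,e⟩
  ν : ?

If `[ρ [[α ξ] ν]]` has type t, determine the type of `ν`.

⟨⟨⟨e,⟨t,e⟩⟩,⟨⟨e,e⟩,e⟩⟩,⟨⟨t,⟨⟨e,t⟩,t⟩⟩,t⟩⟩

At [ρ [[α ξ] ν]] (required: t): ρ is ⟨t,⟨⟨e,t⟩,t⟩⟩, which is not a function with range t; hence [[α ξ] ν] is the functor — type ⟨⟨t,⟨⟨e,t⟩,t⟩⟩,t⟩.
At [[α ξ] ν] (required: ⟨⟨t,⟨⟨e,t⟩,t⟩⟩,t⟩): [α ξ] is ⟨⟨e,⟨t,e⟩⟩,⟨⟨e,e⟩,e⟩⟩, which is not a function with range ⟨⟨t,⟨⟨e,t⟩,t⟩⟩,t⟩; hence ν is the functor — type ⟨⟨⟨e,⟨t,e⟩⟩,⟨⟨e,e⟩,e⟩⟩,⟨⟨t,⟨⟨e,t⟩,t⟩⟩,t⟩⟩.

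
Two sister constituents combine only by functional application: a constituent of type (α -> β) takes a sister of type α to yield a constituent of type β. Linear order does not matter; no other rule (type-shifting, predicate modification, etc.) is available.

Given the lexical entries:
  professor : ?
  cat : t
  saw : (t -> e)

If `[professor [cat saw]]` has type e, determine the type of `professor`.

For [professor [cat saw]] to have type e with [cat saw] of type e, professor must be the function: professor : (e -> e).

(e -> e)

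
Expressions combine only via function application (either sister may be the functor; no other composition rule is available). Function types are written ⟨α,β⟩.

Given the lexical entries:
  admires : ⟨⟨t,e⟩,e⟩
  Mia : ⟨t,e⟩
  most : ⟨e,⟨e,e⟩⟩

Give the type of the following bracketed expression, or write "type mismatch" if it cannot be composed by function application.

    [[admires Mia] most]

At [admires Mia], admires : ⟨⟨t,e⟩,e⟩ takes Mia : ⟨t,e⟩, giving e.
At [[admires Mia] most], most : ⟨e,⟨e,e⟩⟩ takes [admires Mia] : e, giving ⟨e,e⟩.

⟨e,e⟩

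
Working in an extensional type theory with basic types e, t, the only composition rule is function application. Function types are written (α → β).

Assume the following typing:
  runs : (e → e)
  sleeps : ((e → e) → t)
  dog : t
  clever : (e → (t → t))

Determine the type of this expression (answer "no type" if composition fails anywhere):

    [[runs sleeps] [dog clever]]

[runs sleeps]: sleeps is ((e → e) → t), runs is (e → e); result t.
At [dog clever]: neither t nor (e → (t → t)) can take the other as argument; the node is ill-typed.

no type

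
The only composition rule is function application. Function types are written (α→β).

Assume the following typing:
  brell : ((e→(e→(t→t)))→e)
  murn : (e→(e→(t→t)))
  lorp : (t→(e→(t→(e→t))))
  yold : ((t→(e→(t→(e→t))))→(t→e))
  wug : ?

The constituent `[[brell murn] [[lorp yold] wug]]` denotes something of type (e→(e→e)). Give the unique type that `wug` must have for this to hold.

((t→e)→(e→(e→(e→e))))

For [[brell murn] [[lorp yold] wug]] to have type (e→(e→e)) with [brell murn] of type e, [[lorp yold] wug] must be the function: [[lorp yold] wug] : (e→(e→(e→e))).
For [[lorp yold] wug] to have type (e→(e→(e→e))) with [lorp yold] of type (t→e), wug must be the function: wug : ((t→e)→(e→(e→(e→e)))).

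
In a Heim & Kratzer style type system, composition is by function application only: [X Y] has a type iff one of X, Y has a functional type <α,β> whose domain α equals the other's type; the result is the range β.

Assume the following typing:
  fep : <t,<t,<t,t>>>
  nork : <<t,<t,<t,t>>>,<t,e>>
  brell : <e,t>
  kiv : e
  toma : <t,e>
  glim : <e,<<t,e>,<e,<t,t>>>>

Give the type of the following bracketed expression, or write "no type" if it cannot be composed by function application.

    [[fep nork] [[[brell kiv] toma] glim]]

[fep nork]: <<t,<t,<t,t>>>,<t,e>> applied to <t,<t,<t,t>>> yields <t,e>.
[brell kiv]: <e,t> applied to e yields t.
[[brell kiv] toma]: <t,e> applied to t yields e.
[[[brell kiv] toma] glim]: <e,<<t,e>,<e,<t,t>>>> applied to e yields <<t,e>,<e,<t,t>>>.
[[fep nork] [[[brell kiv] toma] glim]]: <<t,e>,<e,<t,t>>> applied to <t,e> yields <e,<t,t>>.

<e,<t,t>>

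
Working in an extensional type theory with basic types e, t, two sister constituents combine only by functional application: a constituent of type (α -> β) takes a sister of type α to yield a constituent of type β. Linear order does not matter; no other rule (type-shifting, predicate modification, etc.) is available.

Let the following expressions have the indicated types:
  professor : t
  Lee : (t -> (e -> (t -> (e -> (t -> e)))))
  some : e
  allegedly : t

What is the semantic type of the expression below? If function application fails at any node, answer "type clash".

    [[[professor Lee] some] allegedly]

(e -> (t -> e))

[professor Lee]: Lee is (t -> (e -> (t -> (e -> (t -> e))))), professor is t; result (e -> (t -> (e -> (t -> e)))).
[[professor Lee] some]: [professor Lee] is (e -> (t -> (e -> (t -> e)))), some is e; result (t -> (e -> (t -> e))).
[[[professor Lee] some] allegedly]: [[professor Lee] some] is (t -> (e -> (t -> e))), allegedly is t; result (e -> (t -> e)).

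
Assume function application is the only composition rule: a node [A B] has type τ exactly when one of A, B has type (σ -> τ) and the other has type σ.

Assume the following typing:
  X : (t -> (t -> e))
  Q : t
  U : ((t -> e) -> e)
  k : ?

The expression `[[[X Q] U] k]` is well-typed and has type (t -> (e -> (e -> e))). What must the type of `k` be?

[[[X Q] U] k] must have type (t -> (e -> (e -> e))). The sister [[X Q] U] has type e; that is not a function onto (t -> (e -> (e -> e))), so k must be the functor, of type (e -> (t -> (e -> (e -> e)))).

(e -> (t -> (e -> (e -> e))))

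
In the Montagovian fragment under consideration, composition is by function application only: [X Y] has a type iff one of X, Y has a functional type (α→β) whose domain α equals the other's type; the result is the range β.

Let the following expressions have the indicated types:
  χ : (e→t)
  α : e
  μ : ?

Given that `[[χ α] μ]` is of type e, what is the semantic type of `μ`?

At [[χ α] μ] (required: e): [χ α] is t, which is not a function with range e; hence μ is the functor — type (t→e).

(t→e)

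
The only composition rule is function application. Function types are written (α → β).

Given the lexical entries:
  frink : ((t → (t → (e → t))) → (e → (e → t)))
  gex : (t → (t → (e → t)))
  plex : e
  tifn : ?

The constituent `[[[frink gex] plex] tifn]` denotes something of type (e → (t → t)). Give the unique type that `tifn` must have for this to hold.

For [[[frink gex] plex] tifn] to have type (e → (t → t)) with [[frink gex] plex] of type (e → t), tifn must be the function: tifn : ((e → t) → (e → (t → t))).

((e → t) → (e → (t → t)))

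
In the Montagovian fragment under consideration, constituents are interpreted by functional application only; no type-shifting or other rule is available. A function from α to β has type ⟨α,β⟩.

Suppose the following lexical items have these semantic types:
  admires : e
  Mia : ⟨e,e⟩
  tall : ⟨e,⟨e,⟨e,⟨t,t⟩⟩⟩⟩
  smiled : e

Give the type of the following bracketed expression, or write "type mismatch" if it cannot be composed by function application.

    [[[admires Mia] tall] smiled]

⟨e,⟨t,t⟩⟩

[admires Mia] — Mia of type ⟨e,e⟩ combines with admires of type e: type e.
[[admires Mia] tall] — tall of type ⟨e,⟨e,⟨e,⟨t,t⟩⟩⟩⟩ combines with [admires Mia] of type e: type ⟨e,⟨e,⟨t,t⟩⟩⟩.
[[[admires Mia] tall] smiled] — [[admires Mia] tall] of type ⟨e,⟨e,⟨t,t⟩⟩⟩ combines with smiled of type e: type ⟨e,⟨t,t⟩⟩.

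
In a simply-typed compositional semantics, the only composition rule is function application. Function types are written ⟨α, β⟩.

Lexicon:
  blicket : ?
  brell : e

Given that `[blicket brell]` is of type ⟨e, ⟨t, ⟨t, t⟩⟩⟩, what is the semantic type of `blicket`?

⟨e, ⟨e, ⟨t, ⟨t, t⟩⟩⟩⟩

[blicket brell] must have type ⟨e, ⟨t, ⟨t, t⟩⟩⟩. The sister brell has type e; that is not a function onto ⟨e, ⟨t, ⟨t, t⟩⟩⟩, so blicket must be the functor, of type ⟨e, ⟨e, ⟨t, ⟨t, t⟩⟩⟩⟩.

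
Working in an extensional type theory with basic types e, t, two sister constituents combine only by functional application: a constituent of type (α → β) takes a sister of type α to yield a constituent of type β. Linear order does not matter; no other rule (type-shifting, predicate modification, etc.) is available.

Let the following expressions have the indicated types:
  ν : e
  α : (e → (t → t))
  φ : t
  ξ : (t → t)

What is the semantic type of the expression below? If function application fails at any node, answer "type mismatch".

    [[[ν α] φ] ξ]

[ν α]: α is (e → (t → t)), ν is e; result (t → t).
[[ν α] φ]: [ν α] is (t → t), φ is t; result t.
[[[ν α] φ] ξ]: ξ is (t → t), [[ν α] φ] is t; result t.

t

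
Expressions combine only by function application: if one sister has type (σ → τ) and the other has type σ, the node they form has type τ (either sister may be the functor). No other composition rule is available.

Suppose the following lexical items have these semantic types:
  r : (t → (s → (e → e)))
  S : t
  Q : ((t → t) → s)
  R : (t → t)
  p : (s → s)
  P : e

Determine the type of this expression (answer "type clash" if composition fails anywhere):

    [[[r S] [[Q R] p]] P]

[r S]: functor r : (t → (s → (e → e))), argument S : t; result (s → (e → e)).
[Q R]: functor Q : ((t → t) → s), argument R : (t → t); result s.
[[Q R] p]: functor p : (s → s), argument [Q R] : s; result s.
[[r S] [[Q R] p]]: functor [r S] : (s → (e → e)), argument [[Q R] p] : s; result (e → e).
[[[r S] [[Q R] p]] P]: functor [[r S] [[Q R] p]] : (e → e), argument P : e; result e.

e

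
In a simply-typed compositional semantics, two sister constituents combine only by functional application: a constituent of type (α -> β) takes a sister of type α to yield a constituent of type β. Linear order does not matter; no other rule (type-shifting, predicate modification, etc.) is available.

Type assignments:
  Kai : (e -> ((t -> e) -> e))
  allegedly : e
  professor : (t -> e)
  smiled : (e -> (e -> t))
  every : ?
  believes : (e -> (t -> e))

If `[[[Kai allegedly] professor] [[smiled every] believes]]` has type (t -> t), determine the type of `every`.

((e -> (e -> t)) -> ((e -> (t -> e)) -> (e -> (t -> t))))

For [[[Kai allegedly] professor] [[smiled every] believes]] to have type (t -> t) with [[Kai allegedly] professor] of type e, [[smiled every] believes] must be the function: [[smiled every] believes] : (e -> (t -> t)).
For [[smiled every] believes] to have type (e -> (t -> t)) with believes of type (e -> (t -> e)), [smiled every] must be the function: [smiled every] : ((e -> (t -> e)) -> (e -> (t -> t))).
For [smiled every] to have type ((e -> (t -> e)) -> (e -> (t -> t))) with smiled of type (e -> (e -> t)), every must be the function: every : ((e -> (e -> t)) -> ((e -> (t -> e)) -> (e -> (t -> t)))).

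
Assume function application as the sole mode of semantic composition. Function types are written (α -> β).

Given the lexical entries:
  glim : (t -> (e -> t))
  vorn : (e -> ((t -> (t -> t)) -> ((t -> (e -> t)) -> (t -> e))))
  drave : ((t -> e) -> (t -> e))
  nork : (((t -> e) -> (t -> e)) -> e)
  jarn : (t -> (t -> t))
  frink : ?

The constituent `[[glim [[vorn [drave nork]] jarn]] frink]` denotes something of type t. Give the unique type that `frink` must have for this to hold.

((t -> e) -> t)

[[glim [[vorn [drave nork]] jarn]] frink] must have type t. The sister [glim [[vorn [drave nork]] jarn]] has type (t -> e); that is not a function onto t, so frink must be the functor, of type ((t -> e) -> t).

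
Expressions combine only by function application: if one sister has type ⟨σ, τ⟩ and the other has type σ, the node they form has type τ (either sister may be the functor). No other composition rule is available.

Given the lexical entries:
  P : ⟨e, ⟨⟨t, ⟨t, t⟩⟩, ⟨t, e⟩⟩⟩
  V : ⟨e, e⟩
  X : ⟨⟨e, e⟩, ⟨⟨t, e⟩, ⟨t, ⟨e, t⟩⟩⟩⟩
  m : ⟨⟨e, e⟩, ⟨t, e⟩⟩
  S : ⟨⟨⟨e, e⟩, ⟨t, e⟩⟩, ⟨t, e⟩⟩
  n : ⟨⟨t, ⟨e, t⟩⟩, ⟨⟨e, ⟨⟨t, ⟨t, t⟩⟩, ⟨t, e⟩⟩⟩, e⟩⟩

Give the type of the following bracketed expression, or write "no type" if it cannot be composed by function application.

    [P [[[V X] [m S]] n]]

At [V X], X : ⟨⟨e, e⟩, ⟨⟨t, e⟩, ⟨t, ⟨e, t⟩⟩⟩⟩ takes V : ⟨e, e⟩, giving ⟨⟨t, e⟩, ⟨t, ⟨e, t⟩⟩⟩.
At [m S], S : ⟨⟨⟨e, e⟩, ⟨t, e⟩⟩, ⟨t, e⟩⟩ takes m : ⟨⟨e, e⟩, ⟨t, e⟩⟩, giving ⟨t, e⟩.
At [[V X] [m S]], [V X] : ⟨⟨t, e⟩, ⟨t, ⟨e, t⟩⟩⟩ takes [m S] : ⟨t, e⟩, giving ⟨t, ⟨e, t⟩⟩.
At [[[V X] [m S]] n], n : ⟨⟨t, ⟨e, t⟩⟩, ⟨⟨e, ⟨⟨t, ⟨t, t⟩⟩, ⟨t, e⟩⟩⟩, e⟩⟩ takes [[V X] [m S]] : ⟨t, ⟨e, t⟩⟩, giving ⟨⟨e, ⟨⟨t, ⟨t, t⟩⟩, ⟨t, e⟩⟩⟩, e⟩.
At [P [[[V X] [m S]] n]], [[[V X] [m S]] n] : ⟨⟨e, ⟨⟨t, ⟨t, t⟩⟩, ⟨t, e⟩⟩⟩, e⟩ takes P : ⟨e, ⟨⟨t, ⟨t, t⟩⟩, ⟨t, e⟩⟩⟩, giving e.

e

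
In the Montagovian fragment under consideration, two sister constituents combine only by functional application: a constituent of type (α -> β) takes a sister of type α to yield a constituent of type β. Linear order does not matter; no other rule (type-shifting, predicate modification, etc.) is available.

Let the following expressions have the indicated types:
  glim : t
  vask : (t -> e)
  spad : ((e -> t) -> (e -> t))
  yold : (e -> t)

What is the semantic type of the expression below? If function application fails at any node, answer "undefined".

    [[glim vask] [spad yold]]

t

[glim vask]: (t -> e) applied to t yields e.
[spad yold]: ((e -> t) -> (e -> t)) applied to (e -> t) yields (e -> t).
[[glim vask] [spad yold]]: (e -> t) applied to e yields t.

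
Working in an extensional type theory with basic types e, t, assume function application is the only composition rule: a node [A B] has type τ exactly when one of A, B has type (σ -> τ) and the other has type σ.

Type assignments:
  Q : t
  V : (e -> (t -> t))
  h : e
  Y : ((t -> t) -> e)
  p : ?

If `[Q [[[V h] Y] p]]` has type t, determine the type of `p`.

(e -> (t -> t))

[Q [[[V h] Y] p]] is required to be t. Q : t cannot yield t as functor, so [[[V h] Y] p] : (t -> t).
[[[V h] Y] p] is required to be (t -> t). [[V h] Y] : e cannot yield (t -> t) as functor, so p : (e -> (t -> t)).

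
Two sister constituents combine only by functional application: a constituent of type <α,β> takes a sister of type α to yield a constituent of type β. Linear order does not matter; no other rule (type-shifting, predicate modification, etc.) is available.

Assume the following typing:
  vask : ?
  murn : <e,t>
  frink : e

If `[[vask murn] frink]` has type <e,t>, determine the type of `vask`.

For [[vask murn] frink] to have type <e,t> with frink of type e, [vask murn] must be the function: [vask murn] : <e,<e,t>>.
For [vask murn] to have type <e,<e,t>> with murn of type <e,t>, vask must be the function: vask : <<e,t>,<e,<e,t>>>.

<<e,t>,<e,<e,t>>>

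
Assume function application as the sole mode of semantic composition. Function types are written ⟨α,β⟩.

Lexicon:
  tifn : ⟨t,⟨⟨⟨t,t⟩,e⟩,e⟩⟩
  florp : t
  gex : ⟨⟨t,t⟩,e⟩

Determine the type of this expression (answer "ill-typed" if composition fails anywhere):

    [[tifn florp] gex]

e

[tifn florp]: ⟨t,⟨⟨⟨t,t⟩,e⟩,e⟩⟩ applied to t yields ⟨⟨⟨t,t⟩,e⟩,e⟩.
[[tifn florp] gex]: ⟨⟨⟨t,t⟩,e⟩,e⟩ applied to ⟨⟨t,t⟩,e⟩ yields e.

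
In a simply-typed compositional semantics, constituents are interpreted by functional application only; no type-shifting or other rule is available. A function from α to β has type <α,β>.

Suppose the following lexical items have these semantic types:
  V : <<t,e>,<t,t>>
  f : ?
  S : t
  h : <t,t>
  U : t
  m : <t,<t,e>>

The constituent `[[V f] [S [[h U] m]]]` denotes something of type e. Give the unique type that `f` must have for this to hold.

<<<t,e>,<t,t>>,<e,e>>

[[V f] [S [[h U] m]]] must have type e. The sister [S [[h U] m]] has type e; that is not a function onto e, so [V f] must be the functor, of type <e,e>.
[V f] must have type <e,e>. The sister V has type <<t,e>,<t,t>>; that is not a function onto <e,e>, so f must be the functor, of type <<<t,e>,<t,t>>,<e,e>>.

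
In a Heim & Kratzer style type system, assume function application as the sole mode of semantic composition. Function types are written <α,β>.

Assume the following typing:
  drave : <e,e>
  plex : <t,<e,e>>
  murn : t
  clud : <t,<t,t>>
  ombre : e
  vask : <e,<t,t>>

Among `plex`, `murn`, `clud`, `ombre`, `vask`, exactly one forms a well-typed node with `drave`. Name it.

plex : <t,<e,e>> — neither side's domain matches the other.
murn : t — neither side's domain matches the other.
clud : <t,<t,t>> — neither side's domain matches the other.
ombre — combines: drave : <e,e> takes ombre : e as argument, giving e.
vask : <e,<t,t>> — neither side's domain matches the other.

ombre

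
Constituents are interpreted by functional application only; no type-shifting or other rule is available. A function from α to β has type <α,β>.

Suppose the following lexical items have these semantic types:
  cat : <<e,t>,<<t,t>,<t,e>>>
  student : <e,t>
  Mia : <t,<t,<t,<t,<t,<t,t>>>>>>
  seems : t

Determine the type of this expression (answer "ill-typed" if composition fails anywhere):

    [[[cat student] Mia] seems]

ill-typed

[cat student]: cat is <<e,t>,<<t,t>,<t,e>>>, student is <e,t>; result <<t,t>,<t,e>>.
At [[cat student] Mia]: neither <<t,t>,<t,e>> nor <t,<t,<t,<t,<t,<t,t>>>>>> can take the other as argument; the node is ill-typed.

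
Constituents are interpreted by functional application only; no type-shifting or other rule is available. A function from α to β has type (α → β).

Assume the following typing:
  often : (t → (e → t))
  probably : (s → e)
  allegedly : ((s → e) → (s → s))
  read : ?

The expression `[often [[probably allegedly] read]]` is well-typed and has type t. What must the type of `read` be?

[often [[probably allegedly] read]] is required to be t. often : (t → (e → t)) cannot yield t as functor, so [[probably allegedly] read] : ((t → (e → t)) → t).
[[probably allegedly] read] is required to be ((t → (e → t)) → t). [probably allegedly] : (s → s) cannot yield ((t → (e → t)) → t) as functor, so read : ((s → s) → ((t → (e → t)) → t)).

((s → s) → ((t → (e → t)) → t))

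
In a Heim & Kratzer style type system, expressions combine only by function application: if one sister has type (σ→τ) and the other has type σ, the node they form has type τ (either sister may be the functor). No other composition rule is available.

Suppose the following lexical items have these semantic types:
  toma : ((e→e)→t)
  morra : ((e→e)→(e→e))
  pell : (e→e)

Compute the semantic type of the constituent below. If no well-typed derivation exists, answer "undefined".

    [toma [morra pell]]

[morra pell]: ((e→e)→(e→e)) applied to (e→e) yields (e→e).
[toma [morra pell]]: ((e→e)→t) applied to (e→e) yields t.

t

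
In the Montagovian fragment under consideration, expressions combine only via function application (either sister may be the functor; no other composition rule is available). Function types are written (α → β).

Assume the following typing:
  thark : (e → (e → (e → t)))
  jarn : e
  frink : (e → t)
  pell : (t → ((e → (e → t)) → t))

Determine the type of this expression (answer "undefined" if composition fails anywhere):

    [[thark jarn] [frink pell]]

[thark jarn] — thark of type (e → (e → (e → t))) combines with jarn of type e: type (e → (e → t)).
[frink pell]: (e → t) and (t → ((e → (e → t)) → t)) cannot combine by function application — type clash.

undefined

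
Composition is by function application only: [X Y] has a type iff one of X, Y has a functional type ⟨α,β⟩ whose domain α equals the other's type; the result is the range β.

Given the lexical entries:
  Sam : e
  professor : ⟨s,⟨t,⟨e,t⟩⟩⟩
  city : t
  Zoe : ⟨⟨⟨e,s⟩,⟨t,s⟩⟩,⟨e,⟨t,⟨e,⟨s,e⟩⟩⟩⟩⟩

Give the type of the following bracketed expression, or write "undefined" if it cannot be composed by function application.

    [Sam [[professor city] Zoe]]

undefined

[professor city]: ⟨s,⟨t,⟨e,t⟩⟩⟩ and t cannot combine by function application — type clash.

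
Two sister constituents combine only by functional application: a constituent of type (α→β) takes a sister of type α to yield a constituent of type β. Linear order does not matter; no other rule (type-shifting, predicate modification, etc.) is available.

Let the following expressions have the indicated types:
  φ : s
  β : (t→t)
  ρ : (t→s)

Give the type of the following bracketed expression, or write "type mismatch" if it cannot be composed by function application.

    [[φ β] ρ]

type mismatch

[φ β]: s with (t→t) — neither is a function whose domain matches the other; composition fails here.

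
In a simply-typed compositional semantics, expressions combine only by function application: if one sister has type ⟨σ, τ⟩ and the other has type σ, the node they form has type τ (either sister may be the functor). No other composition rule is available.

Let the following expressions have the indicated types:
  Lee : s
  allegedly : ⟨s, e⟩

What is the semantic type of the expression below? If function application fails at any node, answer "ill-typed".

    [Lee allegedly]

e

[Lee allegedly]: ⟨s, e⟩ applied to s yields e.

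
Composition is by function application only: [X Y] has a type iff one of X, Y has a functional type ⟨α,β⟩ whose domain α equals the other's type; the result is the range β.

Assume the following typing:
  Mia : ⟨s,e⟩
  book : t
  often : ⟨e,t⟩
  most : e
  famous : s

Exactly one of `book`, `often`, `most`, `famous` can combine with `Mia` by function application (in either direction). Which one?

famous

book : t — neither side's domain matches the other.
often : ⟨e,t⟩ — neither side's domain matches the other.
most : e — neither side's domain matches the other.
famous — combines: Mia : ⟨s,e⟩ takes famous : s as argument, giving e.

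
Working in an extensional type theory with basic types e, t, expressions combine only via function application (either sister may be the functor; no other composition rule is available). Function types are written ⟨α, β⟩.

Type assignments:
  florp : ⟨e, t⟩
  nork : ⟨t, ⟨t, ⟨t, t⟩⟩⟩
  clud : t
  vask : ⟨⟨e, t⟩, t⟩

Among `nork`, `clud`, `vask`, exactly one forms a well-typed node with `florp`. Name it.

nork : ⟨t, ⟨t, ⟨t, t⟩⟩⟩ — does not combine with florp.
clud : t — does not combine with florp.
vask — combines: vask : ⟨⟨e, t⟩, t⟩ takes florp : ⟨e, t⟩ as argument, giving t.

vask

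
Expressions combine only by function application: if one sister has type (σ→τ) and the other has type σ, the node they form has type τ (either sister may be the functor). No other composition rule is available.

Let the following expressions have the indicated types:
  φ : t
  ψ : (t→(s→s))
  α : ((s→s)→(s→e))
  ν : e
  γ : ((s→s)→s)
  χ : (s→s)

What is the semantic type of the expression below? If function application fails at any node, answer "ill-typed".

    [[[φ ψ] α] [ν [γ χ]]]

ill-typed

[φ ψ]: (t→(s→s)) applied to t yields (s→s).
[[φ ψ] α]: ((s→s)→(s→e)) applied to (s→s) yields (s→e).
[γ χ]: ((s→s)→s) applied to (s→s) yields s.
At [ν [γ χ]]: neither e nor s can take the other as argument; the node is ill-typed.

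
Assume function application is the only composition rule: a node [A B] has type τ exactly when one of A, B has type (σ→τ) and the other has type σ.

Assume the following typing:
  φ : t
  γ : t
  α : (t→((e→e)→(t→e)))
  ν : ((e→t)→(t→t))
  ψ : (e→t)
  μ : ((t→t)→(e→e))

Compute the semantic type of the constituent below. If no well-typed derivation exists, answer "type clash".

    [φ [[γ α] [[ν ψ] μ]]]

[γ α]: (t→((e→e)→(t→e))) applied to t yields ((e→e)→(t→e)).
[ν ψ]: ((e→t)→(t→t)) applied to (e→t) yields (t→t).
[[ν ψ] μ]: ((t→t)→(e→e)) applied to (t→t) yields (e→e).
[[γ α] [[ν ψ] μ]]: ((e→e)→(t→e)) applied to (e→e) yields (t→e).
[φ [[γ α] [[ν ψ] μ]]]: (t→e) applied to t yields e.

e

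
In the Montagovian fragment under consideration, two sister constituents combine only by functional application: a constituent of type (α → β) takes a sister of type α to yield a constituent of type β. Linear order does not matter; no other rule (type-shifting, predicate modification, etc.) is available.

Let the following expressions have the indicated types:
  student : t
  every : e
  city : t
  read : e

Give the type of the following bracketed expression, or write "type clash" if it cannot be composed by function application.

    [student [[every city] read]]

type clash

At [every city]: neither e nor t can take the other as argument; the node is ill-typed.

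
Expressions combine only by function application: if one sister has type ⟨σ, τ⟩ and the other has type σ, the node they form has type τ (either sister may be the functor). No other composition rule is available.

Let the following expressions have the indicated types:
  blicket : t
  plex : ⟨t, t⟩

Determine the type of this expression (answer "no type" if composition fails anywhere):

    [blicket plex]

[blicket plex]: plex is ⟨t, t⟩, blicket is t; result t.

t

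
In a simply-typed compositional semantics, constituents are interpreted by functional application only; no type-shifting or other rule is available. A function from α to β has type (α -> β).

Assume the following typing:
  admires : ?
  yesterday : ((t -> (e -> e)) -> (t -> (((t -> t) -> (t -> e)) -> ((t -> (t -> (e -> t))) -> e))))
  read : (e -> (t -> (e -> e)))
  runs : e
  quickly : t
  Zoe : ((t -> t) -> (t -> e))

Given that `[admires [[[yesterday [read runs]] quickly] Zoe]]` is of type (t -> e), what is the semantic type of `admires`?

(((t -> (t -> (e -> t))) -> e) -> (t -> e))

At [admires [[[yesterday [read runs]] quickly] Zoe]] (required: (t -> e)): [[[yesterday [read runs]] quickly] Zoe] is ((t -> (t -> (e -> t))) -> e), which is not a function with range (t -> e); hence admires is the functor — type (((t -> (t -> (e -> t))) -> e) -> (t -> e)).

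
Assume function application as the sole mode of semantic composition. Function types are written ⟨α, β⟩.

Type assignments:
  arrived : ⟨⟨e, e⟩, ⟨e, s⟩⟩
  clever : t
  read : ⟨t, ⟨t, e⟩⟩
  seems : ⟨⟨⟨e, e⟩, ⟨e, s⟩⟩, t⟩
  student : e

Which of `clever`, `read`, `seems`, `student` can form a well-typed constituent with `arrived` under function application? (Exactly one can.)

seems

clever : t — does not combine with arrived.
read : ⟨t, ⟨t, e⟩⟩ — does not combine with arrived.
seems — combines: seems : ⟨⟨⟨e, e⟩, ⟨e, s⟩⟩, t⟩ takes arrived : ⟨⟨e, e⟩, ⟨e, s⟩⟩ as argument, giving t.
student : e — does not combine with arrived.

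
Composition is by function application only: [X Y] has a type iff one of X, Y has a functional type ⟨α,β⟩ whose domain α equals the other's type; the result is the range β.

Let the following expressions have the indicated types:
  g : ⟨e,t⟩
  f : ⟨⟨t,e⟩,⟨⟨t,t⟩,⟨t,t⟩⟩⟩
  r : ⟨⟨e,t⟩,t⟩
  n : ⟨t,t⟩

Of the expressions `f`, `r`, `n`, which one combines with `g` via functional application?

f : ⟨⟨t,e⟩,⟨⟨t,t⟩,⟨t,t⟩⟩⟩ — does not combine with g.
r — combines: r : ⟨⟨e,t⟩,t⟩ takes g : ⟨e,t⟩ as argument, giving t.
n : ⟨t,t⟩ — does not combine with g.

r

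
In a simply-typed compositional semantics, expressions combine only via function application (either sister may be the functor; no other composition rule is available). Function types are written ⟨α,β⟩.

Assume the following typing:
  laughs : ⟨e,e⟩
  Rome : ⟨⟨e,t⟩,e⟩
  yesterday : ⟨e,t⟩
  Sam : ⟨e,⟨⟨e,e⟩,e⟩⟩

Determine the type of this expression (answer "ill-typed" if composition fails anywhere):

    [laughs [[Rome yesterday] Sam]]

[Rome yesterday] — Rome of type ⟨⟨e,t⟩,e⟩ combines with yesterday of type ⟨e,t⟩: type e.
[[Rome yesterday] Sam] — Sam of type ⟨e,⟨⟨e,e⟩,e⟩⟩ combines with [Rome yesterday] of type e: type ⟨⟨e,e⟩,e⟩.
[laughs [[Rome yesterday] Sam]] — [[Rome yesterday] Sam] of type ⟨⟨e,e⟩,e⟩ combines with laughs of type ⟨e,e⟩: type e.

e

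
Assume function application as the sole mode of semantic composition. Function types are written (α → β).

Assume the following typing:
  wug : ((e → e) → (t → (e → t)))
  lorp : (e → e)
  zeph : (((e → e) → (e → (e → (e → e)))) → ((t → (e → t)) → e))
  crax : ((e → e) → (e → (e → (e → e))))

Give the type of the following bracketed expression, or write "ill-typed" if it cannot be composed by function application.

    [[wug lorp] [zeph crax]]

e

[wug lorp]: functor wug : ((e → e) → (t → (e → t))), argument lorp : (e → e); result (t → (e → t)).
[zeph crax]: functor zeph : (((e → e) → (e → (e → (e → e)))) → ((t → (e → t)) → e)), argument crax : ((e → e) → (e → (e → (e → e)))); result ((t → (e → t)) → e).
[[wug lorp] [zeph crax]]: functor [zeph crax] : ((t → (e → t)) → e), argument [wug lorp] : (t → (e → t)); result e.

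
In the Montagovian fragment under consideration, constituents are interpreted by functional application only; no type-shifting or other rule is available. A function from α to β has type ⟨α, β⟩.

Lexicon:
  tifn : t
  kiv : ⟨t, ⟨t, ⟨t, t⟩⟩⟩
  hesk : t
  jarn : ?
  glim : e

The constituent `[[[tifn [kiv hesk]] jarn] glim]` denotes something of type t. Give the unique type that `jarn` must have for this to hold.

⟨⟨t, t⟩, ⟨e, t⟩⟩

[[[tifn [kiv hesk]] jarn] glim] must have type t. The sister glim has type e; that is not a function onto t, so [[tifn [kiv hesk]] jarn] must be the functor, of type ⟨e, t⟩.
[[tifn [kiv hesk]] jarn] must have type ⟨e, t⟩. The sister [tifn [kiv hesk]] has type ⟨t, t⟩; that is not a function onto ⟨e, t⟩, so jarn must be the functor, of type ⟨⟨t, t⟩, ⟨e, t⟩⟩.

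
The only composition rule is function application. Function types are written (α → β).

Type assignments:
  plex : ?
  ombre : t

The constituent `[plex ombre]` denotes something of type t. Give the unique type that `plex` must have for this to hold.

(t → t)

[plex ombre] is required to be t. ombre : t cannot yield t as functor, so plex : (t → t).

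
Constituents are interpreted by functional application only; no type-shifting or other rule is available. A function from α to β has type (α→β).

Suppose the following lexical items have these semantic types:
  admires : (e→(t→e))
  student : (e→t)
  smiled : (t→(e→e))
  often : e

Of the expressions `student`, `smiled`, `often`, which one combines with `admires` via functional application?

often

student : (e→t) — neither side's domain matches the other.
smiled : (t→(e→e)) — neither side's domain matches the other.
often — combines: admires : (e→(t→e)) takes often : e as argument, giving (t→e).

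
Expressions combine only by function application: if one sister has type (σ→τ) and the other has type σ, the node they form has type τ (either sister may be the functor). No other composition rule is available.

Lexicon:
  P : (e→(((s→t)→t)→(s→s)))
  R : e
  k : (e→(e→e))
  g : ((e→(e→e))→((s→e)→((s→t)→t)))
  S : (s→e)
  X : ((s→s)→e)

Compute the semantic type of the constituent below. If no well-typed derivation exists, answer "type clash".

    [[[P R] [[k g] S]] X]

[P R]: (e→(((s→t)→t)→(s→s))) applied to e yields (((s→t)→t)→(s→s)).
[k g]: ((e→(e→e))→((s→e)→((s→t)→t))) applied to (e→(e→e)) yields ((s→e)→((s→t)→t)).
[[k g] S]: ((s→e)→((s→t)→t)) applied to (s→e) yields ((s→t)→t).
[[P R] [[k g] S]]: (((s→t)→t)→(s→s)) applied to ((s→t)→t) yields (s→s).
[[[P R] [[k g] S]] X]: ((s→s)→e) applied to (s→s) yields e.

e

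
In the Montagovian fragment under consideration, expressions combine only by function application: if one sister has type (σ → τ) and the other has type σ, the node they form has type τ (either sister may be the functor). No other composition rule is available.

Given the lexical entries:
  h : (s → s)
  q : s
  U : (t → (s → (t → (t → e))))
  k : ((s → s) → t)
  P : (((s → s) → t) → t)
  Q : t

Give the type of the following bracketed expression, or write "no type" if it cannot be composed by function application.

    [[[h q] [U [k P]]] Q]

At [h q], h : (s → s) takes q : s, giving s.
At [k P], P : (((s → s) → t) → t) takes k : ((s → s) → t), giving t.
At [U [k P]], U : (t → (s → (t → (t → e)))) takes [k P] : t, giving (s → (t → (t → e))).
At [[h q] [U [k P]]], [U [k P]] : (s → (t → (t → e))) takes [h q] : s, giving (t → (t → e)).
At [[[h q] [U [k P]]] Q], [[h q] [U [k P]]] : (t → (t → e)) takes Q : t, giving (t → e).

(t → e)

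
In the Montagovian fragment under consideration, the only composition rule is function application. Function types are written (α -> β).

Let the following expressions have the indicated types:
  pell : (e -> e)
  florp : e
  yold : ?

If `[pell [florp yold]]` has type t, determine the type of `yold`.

(e -> ((e -> e) -> t))

At [pell [florp yold]] (required: t): pell is (e -> e), which is not a function with range t; hence [florp yold] is the functor — type ((e -> e) -> t).
At [florp yold] (required: ((e -> e) -> t)): florp is e, which is not a function with range ((e -> e) -> t); hence yold is the functor — type (e -> ((e -> e) -> t)).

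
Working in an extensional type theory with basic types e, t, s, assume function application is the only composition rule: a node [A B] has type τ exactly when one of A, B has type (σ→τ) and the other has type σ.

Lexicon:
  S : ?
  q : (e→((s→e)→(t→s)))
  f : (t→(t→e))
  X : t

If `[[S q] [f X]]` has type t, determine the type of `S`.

((e→((s→e)→(t→s)))→((t→e)→t))

At [[S q] [f X]] (required: t): [f X] is (t→e), which is not a function with range t; hence [S q] is the functor — type ((t→e)→t).
At [S q] (required: ((t→e)→t)): q is (e→((s→e)→(t→s))), which is not a function with range ((t→e)→t); hence S is the functor — type ((e→((s→e)→(t→s)))→((t→e)→t)).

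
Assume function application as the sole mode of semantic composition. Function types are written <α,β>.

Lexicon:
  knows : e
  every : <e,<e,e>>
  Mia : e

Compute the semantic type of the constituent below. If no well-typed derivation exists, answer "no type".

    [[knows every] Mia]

e

[knows every]: every is <e,<e,e>>, knows is e; result <e,e>.
[[knows every] Mia]: [knows every] is <e,e>, Mia is e; result e.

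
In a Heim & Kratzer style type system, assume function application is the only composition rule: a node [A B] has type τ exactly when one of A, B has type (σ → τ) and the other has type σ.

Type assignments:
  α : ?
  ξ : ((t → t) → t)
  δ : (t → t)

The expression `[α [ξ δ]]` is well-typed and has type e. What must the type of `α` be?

At [α [ξ δ]] (required: e): [ξ δ] is t, which is not a function with range e; hence α is the functor — type (t → e).

(t → e)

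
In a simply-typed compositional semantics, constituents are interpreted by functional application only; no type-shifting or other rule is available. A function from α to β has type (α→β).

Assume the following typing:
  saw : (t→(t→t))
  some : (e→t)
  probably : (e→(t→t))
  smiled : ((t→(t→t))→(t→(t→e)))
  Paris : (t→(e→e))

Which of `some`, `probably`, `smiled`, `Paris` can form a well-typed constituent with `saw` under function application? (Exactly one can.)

smiled

some : (e→t) — neither side's domain matches the other.
probably : (e→(t→t)) — neither side's domain matches the other.
smiled — combines: smiled : ((t→(t→t))→(t→(t→e))) takes saw : (t→(t→t)) as argument, giving (t→(t→e)).
Paris : (t→(e→e)) — neither side's domain matches the other.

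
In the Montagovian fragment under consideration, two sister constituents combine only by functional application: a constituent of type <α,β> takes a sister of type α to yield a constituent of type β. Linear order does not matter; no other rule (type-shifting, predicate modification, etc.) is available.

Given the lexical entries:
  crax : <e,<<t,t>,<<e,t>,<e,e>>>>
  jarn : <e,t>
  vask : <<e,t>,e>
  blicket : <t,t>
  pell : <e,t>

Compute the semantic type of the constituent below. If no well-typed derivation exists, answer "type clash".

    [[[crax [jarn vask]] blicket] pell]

<e,e>

At [jarn vask], vask : <<e,t>,e> takes jarn : <e,t>, giving e.
At [crax [jarn vask]], crax : <e,<<t,t>,<<e,t>,<e,e>>>> takes [jarn vask] : e, giving <<t,t>,<<e,t>,<e,e>>>.
At [[crax [jarn vask]] blicket], [crax [jarn vask]] : <<t,t>,<<e,t>,<e,e>>> takes blicket : <t,t>, giving <<e,t>,<e,e>>.
At [[[crax [jarn vask]] blicket] pell], [[crax [jarn vask]] blicket] : <<e,t>,<e,e>> takes pell : <e,t>, giving <e,e>.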